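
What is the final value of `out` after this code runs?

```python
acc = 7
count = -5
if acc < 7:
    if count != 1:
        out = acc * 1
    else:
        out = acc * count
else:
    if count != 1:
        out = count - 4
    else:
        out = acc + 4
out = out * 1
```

-9

acc=7, count=-5
acc < 7 is False; count != 1 is True
→ out = count - 4 = -9
out = (-9)*1 = -9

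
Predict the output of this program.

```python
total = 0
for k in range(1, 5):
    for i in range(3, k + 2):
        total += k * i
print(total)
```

k=2,i=3: total = 0+6 = 6
k=3,i=3: total = 6+9 = 15
k=3,i=4: total = 15+12 = 27
k=4,i=3: total = 27+12 = 39
k=4,i=4: total = 39+16 = 55
k=4,i=5: total = 55+20 = 75

75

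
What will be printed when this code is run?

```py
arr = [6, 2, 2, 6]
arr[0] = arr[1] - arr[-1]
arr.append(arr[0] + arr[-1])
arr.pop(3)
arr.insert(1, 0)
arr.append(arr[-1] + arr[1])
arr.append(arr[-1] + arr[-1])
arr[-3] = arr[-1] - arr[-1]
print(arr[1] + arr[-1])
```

arr[0] = arr[1]-arr[-1] = 2-6 = -4 → [-4, 2, 2, 6]
append arr[0]+arr[-1] = (-4)+6 = 2 → [-4, 2, 2, 6, 2]
pop(3) removes 6 → [-4, 2, 2, 2]
insert 0 at 1 → [-4, 0, 2, 2, 2]
append arr[-1]+arr[1] = 2+0 = 2 → [-4, 0, 2, 2, 2, 2]
append arr[-1]+arr[-1] = 2+2 = 4 → [-4, 0, 2, 2, 2, 2, 4]
arr[-3] = arr[-1]-arr[-1] = 4-4 = 0 → [-4, 0, 2, 2, 0, 2, 4]
arr[1]+arr[-1] = 0+4 = 4

4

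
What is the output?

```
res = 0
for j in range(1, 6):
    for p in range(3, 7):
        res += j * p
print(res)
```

j=1,p=3: res = 0+3 = 3
j=1,p=4: res = 3+4 = 7
j=1,p=5: res = 7+5 = 12
j=1,p=6: res = 12+6 = 18
j=2,p=3: res = 18+6 = 24
j=2,p=4: res = 24+8 = 32
j=2,p=5: res = 32+10 = 42
j=2,p=6: res = 42+12 = 54
j=3,p=3: res = 54+9 = 63
j=3,p=4: res = 63+12 = 75
j=3,p=5: res = 75+15 = 90
j=3,p=6: res = 90+18 = 108
j=4,p=3: res = 108+12 = 120
j=4,p=4: res = 120+16 = 136
j=4,p=5: res = 136+20 = 156
j=4,p=6: res = 156+24 = 180
j=5,p=3: res = 180+15 = 195
j=5,p=4: res = 195+20 = 215
j=5,p=5: res = 215+25 = 240
j=5,p=6: res = 240+30 = 270

270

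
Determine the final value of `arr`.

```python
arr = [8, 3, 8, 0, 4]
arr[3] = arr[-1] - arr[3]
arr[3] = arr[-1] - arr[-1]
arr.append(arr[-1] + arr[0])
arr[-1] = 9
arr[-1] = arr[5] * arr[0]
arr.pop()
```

arr[3] = arr[-1]-arr[3] = 4-0 = 4 → [8, 3, 8, 4, 4]
arr[3] = arr[-1]-arr[-1] = 4-4 = 0 → [8, 3, 8, 0, 4]
append arr[-1]+arr[0] = 4+8 = 12 → [8, 3, 8, 0, 4, 12]
arr[-1] = 9 → [8, 3, 8, 0, 4, 9]
arr[-1] = arr[5]*arr[0] = 9*8 = 72 → [8, 3, 8, 0, 4, 72]
pop() removes 72 → [8, 3, 8, 0, 4]

[8, 3, 8, 0, 4]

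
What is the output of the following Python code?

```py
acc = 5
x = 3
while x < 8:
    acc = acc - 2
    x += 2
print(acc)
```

-1

x=3: acc = 5-2 = 3
x=5: acc = 3-2 = 1
x=7: acc = 1-2 = -1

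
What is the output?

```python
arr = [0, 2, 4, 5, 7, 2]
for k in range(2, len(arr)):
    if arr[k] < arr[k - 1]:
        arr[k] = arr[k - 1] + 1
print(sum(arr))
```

26

k=2: 4>=2, unchanged → [0, 2, 4, 5, 7, 2]
k=3: 5>=4, unchanged → [0, 2, 4, 5, 7, 2]
k=4: 7>=5, unchanged → [0, 2, 4, 5, 7, 2]
k=5: 2<7, arr[5] = 7+1 = 8 → [0, 2, 4, 5, 7, 8]
sum = 26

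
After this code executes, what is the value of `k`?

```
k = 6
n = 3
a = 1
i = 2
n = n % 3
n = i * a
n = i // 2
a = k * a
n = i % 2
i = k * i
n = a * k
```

6

n = 3%3 = 0
n = 2*1 = 2
n = 2//2 = 1
a = 6*1 = 6
n = 2%2 = 0
i = 6*2 = 12
n = 6*6 = 36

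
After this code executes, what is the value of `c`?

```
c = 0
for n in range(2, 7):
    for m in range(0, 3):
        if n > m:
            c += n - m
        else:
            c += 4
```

n=2,m=0: 2>0, c = 0+2 = 2
n=2,m=1: 2>1, c = 2+1 = 3
n=2,m=2: not 2>2, c = 3+4 = 7
n=3,m=0: 3>0, c = 7+3 = 10
n=3,m=1: 3>1, c = 10+2 = 12
n=3,m=2: 3>2, c = 12+1 = 13
n=4,m=0: 4>0, c = 13+4 = 17
n=4,m=1: 4>1, c = 17+3 = 20
n=4,m=2: 4>2, c = 20+2 = 22
n=5,m=0: 5>0, c = 22+5 = 27
n=5,m=1: 5>1, c = 27+4 = 31
n=5,m=2: 5>2, c = 31+3 = 34
n=6,m=0: 6>0, c = 34+6 = 40
n=6,m=1: 6>1, c = 40+5 = 45
n=6,m=2: 6>2, c = 45+4 = 49

49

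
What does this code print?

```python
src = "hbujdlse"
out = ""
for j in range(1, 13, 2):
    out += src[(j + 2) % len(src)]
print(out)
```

jlebjl

j=1: add src[3]='j' → 'j'
j=3: add src[5]='l' → 'jl'
j=5: add src[7]='e' → 'jle'
j=7: add src[1]='b' → 'jleb'
j=9: add src[3]='j' → 'jlebj'
j=11: add src[5]='l' → 'jlebjl'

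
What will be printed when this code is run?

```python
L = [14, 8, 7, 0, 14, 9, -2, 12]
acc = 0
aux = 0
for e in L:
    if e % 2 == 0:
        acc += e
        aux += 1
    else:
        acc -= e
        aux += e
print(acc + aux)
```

52

e=14: even, acc = 0+14 = 14; aux=1
e=8: even, acc = 14+8 = 22; aux=2
e=7: not even, acc = 22-7 = 15; aux=9
e=0: even, acc = 15+0 = 15; aux=10
e=14: even, acc = 15+14 = 29; aux=11
e=9: not even, acc = 29-9 = 20; aux=20
e=-2: even, acc = 20+(-2) = 18; aux=21
e=12: even, acc = 18+12 = 30; aux=22
acc+aux = 30+22 = 52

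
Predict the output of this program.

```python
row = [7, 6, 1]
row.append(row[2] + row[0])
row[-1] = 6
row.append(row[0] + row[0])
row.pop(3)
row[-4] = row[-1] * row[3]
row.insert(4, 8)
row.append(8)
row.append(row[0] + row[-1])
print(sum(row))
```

437

append row[2]+row[0] = 1+7 = 8 → [7, 6, 1, 8]
row[-1] = 6 → [7, 6, 1, 6]
append row[0]+row[0] = 7+7 = 14 → [7, 6, 1, 6, 14]
pop(3) removes 6 → [7, 6, 1, 14]
row[-4] = row[-1]*row[3] = 14*14 = 196 → [196, 6, 1, 14]
insert 8 at 4 → [196, 6, 1, 14, 8]
append 8 → [196, 6, 1, 14, 8, 8]
append row[0]+row[-1] = 196+8 = 204 → [196, 6, 1, 14, 8, 8, 204]
sum = 437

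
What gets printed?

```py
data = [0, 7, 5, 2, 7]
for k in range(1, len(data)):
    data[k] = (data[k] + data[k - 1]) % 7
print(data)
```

[0, 0, 5, 0, 0]

k=1: data[1] = (7+0)%7 = 0 → [0, 0, 5, 2, 7]
k=2: data[2] = (5+0)%7 = 5 → [0, 0, 5, 2, 7]
k=3: data[3] = (2+5)%7 = 0 → [0, 0, 5, 0, 7]
k=4: data[4] = (7+0)%7 = 0 → [0, 0, 5, 0, 0]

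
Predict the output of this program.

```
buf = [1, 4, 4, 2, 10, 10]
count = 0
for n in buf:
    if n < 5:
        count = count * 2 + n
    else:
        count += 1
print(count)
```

36

n=1: <5, count = 0*2+1 = 1
n=4: <5, count = 1*2+4 = 6
n=4: <5, count = 6*2+4 = 16
n=2: <5, count = 16*2+2 = 34
n=10: not <5, count = 34+1 = 35
n=10: not <5, count = 35+1 = 36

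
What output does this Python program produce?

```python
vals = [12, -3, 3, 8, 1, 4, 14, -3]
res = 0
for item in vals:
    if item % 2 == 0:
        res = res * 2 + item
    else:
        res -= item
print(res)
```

149

item=12: even, res = 0*2+12 = 12
item=-3: not even, res = 12-(-3) = 15
item=3: not even, res = 15-3 = 12
item=8: even, res = 12*2+8 = 32
item=1: not even, res = 32-1 = 31
item=4: even, res = 31*2+4 = 66
item=14: even, res = 66*2+14 = 146
item=-3: not even, res = 146-(-3) = 149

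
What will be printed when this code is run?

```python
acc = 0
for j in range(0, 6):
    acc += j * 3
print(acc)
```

45

j=0: acc = 0+0*3 = 0
j=1: acc = 0+1*3 = 3
j=2: acc = 3+2*3 = 9
j=3: acc = 9+3*3 = 18
j=4: acc = 18+4*3 = 30
j=5: acc = 30+5*3 = 45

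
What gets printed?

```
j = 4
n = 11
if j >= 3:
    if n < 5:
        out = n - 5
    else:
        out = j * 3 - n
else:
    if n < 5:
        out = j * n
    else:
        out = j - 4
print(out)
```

1

j=4, n=11
j >= 3 is True; n < 5 is False
→ out = j * 3 - n = 1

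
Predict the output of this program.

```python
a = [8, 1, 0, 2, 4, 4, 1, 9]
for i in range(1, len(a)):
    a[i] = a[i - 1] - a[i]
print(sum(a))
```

i=1: a[1] = 8-1 = 7 → [8, 7, 0, 2, 4, 4, 1, 9]
i=2: a[2] = 7-0 = 7 → [8, 7, 7, 2, 4, 4, 1, 9]
i=3: a[3] = 7-2 = 5 → [8, 7, 7, 5, 4, 4, 1, 9]
i=4: a[4] = 5-4 = 1 → [8, 7, 7, 5, 1, 4, 1, 9]
i=5: a[5] = 1-4 = -3 → [8, 7, 7, 5, 1, -3, 1, 9]
i=6: a[6] = (-3)-1 = -4 → [8, 7, 7, 5, 1, -3, -4, 9]
i=7: a[7] = (-4)-9 = -13 → [8, 7, 7, 5, 1, -3, -4, -13]
sum = 8

8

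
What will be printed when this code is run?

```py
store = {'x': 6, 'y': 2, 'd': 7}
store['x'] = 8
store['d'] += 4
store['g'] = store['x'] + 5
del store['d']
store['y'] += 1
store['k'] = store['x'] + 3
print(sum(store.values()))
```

store['x'] = 8 → {'x': 8, 'y': 2, 'd': 7}
store['d'] = 7+4 = 11 → {'x': 8, 'y': 2, 'd': 11}
store['g'] = store['x']+5 = 13 → {'x': 8, 'y': 2, 'd': 11, 'g': 13}
del 'd' → {'x': 8, 'y': 2, 'g': 13}
store['y'] = 2+1 = 3 → {'x': 8, 'y': 3, 'g': 13}
store['k'] = store['x']+3 = 11 → {'x': 8, 'y': 3, 'g': 13, 'k': 11}
sum of values = 35

35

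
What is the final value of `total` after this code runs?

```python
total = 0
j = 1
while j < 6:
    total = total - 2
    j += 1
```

j=1: total = 0-2 = -2
j=2: total = (-2)-2 = -4
j=3: total = (-4)-2 = -6
j=4: total = (-6)-2 = -8
j=5: total = (-8)-2 = -10

-10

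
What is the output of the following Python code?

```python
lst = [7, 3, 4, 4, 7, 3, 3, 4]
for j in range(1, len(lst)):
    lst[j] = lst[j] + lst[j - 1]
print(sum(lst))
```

j=1: lst[1] = 3+7 = 10 → [7, 10, 4, 4, 7, 3, 3, 4]
j=2: lst[2] = 4+10 = 14 → [7, 10, 14, 4, 7, 3, 3, 4]
j=3: lst[3] = 4+14 = 18 → [7, 10, 14, 18, 7, 3, 3, 4]
j=4: lst[4] = 7+18 = 25 → [7, 10, 14, 18, 25, 3, 3, 4]
j=5: lst[5] = 3+25 = 28 → [7, 10, 14, 18, 25, 28, 3, 4]
j=6: lst[6] = 3+28 = 31 → [7, 10, 14, 18, 25, 28, 31, 4]
j=7: lst[7] = 4+31 = 35 → [7, 10, 14, 18, 25, 28, 31, 35]
sum = 168

168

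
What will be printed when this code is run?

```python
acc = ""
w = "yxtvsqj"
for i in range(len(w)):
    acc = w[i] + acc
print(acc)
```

i=0: prepend 'y' → 'y'
i=1: prepend 'x' → 'xy'
i=2: prepend 't' → 'txy'
i=3: prepend 'v' → 'vtxy'
i=4: prepend 's' → 'svtxy'
i=5: prepend 'q' → 'qsvtxy'
i=6: prepend 'j' → 'jqsvtxy'

jqsvtxy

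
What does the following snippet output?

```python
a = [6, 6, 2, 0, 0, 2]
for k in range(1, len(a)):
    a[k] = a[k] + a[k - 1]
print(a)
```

k=1: a[1] = 6+6 = 12 → [6, 12, 2, 0, 0, 2]
k=2: a[2] = 2+12 = 14 → [6, 12, 14, 0, 0, 2]
k=3: a[3] = 0+14 = 14 → [6, 12, 14, 14, 0, 2]
k=4: a[4] = 0+14 = 14 → [6, 12, 14, 14, 14, 2]
k=5: a[5] = 2+14 = 16 → [6, 12, 14, 14, 14, 16]

[6, 12, 14, 14, 14, 16]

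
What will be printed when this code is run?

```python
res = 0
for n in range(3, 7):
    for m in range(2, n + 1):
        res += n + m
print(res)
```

n=3,m=2: res = 0+5 = 5
n=3,m=3: res = 5+6 = 11
n=4,m=2: res = 11+6 = 17
n=4,m=3: res = 17+7 = 24
n=4,m=4: res = 24+8 = 32
n=5,m=2: res = 32+7 = 39
n=5,m=3: res = 39+8 = 47
n=5,m=4: res = 47+9 = 56
n=5,m=5: res = 56+10 = 66
n=6,m=2: res = 66+8 = 74
n=6,m=3: res = 74+9 = 83
n=6,m=4: res = 83+10 = 93
n=6,m=5: res = 93+11 = 104
n=6,m=6: res = 104+12 = 116

116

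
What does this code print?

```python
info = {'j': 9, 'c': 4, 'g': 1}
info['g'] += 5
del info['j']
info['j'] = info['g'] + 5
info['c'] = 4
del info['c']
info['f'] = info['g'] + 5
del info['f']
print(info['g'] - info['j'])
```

info['g'] = 1+5 = 6 → {'j': 9, 'c': 4, 'g': 6}
del 'j' → {'c': 4, 'g': 6}
info['j'] = info['g']+5 = 11 → {'c': 4, 'g': 6, 'j': 11}
info['c'] = 4 → {'c': 4, 'g': 6, 'j': 11}
del 'c' → {'g': 6, 'j': 11}
info['f'] = info['g']+5 = 11 → {'g': 6, 'j': 11, 'f': 11}
del 'f' → {'g': 6, 'j': 11}
info['g']-info['j'] = 6-11 = -5

-5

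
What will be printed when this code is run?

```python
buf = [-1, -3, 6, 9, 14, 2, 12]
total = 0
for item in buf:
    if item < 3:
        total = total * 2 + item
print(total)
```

item=-1: <3, total = 0*2+(-1) = -1
item=-3: <3, total = (-1)*2+(-3) = -5
item=6: not <3
item=9: not <3
item=14: not <3
item=2: <3, total = (-5)*2+2 = -8
item=12: not <3

-8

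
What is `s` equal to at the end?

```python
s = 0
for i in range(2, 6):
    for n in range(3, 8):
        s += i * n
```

i=2,n=3: s = 0+6 = 6
i=2,n=4: s = 6+8 = 14
i=2,n=5: s = 14+10 = 24
i=2,n=6: s = 24+12 = 36
i=2,n=7: s = 36+14 = 50
i=3,n=3: s = 50+9 = 59
i=3,n=4: s = 59+12 = 71
i=3,n=5: s = 71+15 = 86
i=3,n=6: s = 86+18 = 104
i=3,n=7: s = 104+21 = 125
i=4,n=3: s = 125+12 = 137
i=4,n=4: s = 137+16 = 153
i=4,n=5: s = 153+20 = 173
i=4,n=6: s = 173+24 = 197
i=4,n=7: s = 197+28 = 225
i=5,n=3: s = 225+15 = 240
i=5,n=4: s = 240+20 = 260
i=5,n=5: s = 260+25 = 285
i=5,n=6: s = 285+30 = 315
i=5,n=7: s = 315+35 = 350

350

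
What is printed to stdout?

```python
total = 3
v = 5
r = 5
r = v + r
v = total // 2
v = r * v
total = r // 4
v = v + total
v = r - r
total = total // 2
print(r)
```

10

r = 5+5 = 10
v = 3//2 = 1
v = 10*1 = 10
total = 10//4 = 2
v = 10+2 = 12
v = 10-10 = 0
total = 2//2 = 1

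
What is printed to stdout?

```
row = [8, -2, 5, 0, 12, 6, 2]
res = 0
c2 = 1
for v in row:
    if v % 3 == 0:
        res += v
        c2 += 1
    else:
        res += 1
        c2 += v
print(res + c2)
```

v=8: not %3==0, res = 0+1 = 1; c2=9
v=-2: not %3==0, res = 1+1 = 2; c2=7
v=5: not %3==0, res = 2+1 = 3; c2=12
v=0: %3==0, res = 3+0 = 3; c2=13
v=12: %3==0, res = 3+12 = 15; c2=14
v=6: %3==0, res = 15+6 = 21; c2=15
v=2: not %3==0, res = 21+1 = 22; c2=17
res+c2 = 22+17 = 39

39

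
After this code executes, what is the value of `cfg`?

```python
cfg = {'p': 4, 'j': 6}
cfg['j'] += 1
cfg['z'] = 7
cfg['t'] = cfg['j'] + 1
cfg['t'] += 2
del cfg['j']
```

cfg['j'] = 6+1 = 7 → {'p': 4, 'j': 7}
cfg['z'] = 7 → {'p': 4, 'j': 7, 'z': 7}
cfg['t'] = cfg['j']+1 = 8 → {'p': 4, 'j': 7, 'z': 7, 't': 8}
cfg['t'] = 8+2 = 10 → {'p': 4, 'j': 7, 'z': 7, 't': 10}
del 'j' → {'p': 4, 'z': 7, 't': 10}

{'p': 4, 'z': 7, 't': 10}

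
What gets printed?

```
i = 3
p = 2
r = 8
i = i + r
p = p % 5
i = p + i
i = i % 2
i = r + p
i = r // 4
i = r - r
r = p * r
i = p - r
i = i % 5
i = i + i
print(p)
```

2

i = 3+8 = 11
p = 2%5 = 2
i = 2+11 = 13
i = 13%2 = 1
i = 8+2 = 10
i = 8//4 = 2
i = 8-8 = 0
r = 2*8 = 16
i = 2-16 = -14
i = (-14)%5 = 1
i = 1+1 = 2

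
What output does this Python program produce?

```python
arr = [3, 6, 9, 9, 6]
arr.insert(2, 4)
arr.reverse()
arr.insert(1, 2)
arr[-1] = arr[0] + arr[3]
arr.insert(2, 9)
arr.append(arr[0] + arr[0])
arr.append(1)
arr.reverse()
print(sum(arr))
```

73

insert 4 at 2 → [3, 6, 4, 9, 9, 6]
reverse → [6, 9, 9, 4, 6, 3]
insert 2 at 1 → [6, 2, 9, 9, 4, 6, 3]
arr[-1] = arr[0]+arr[3] = 6+9 = 15 → [6, 2, 9, 9, 4, 6, 15]
insert 9 at 2 → [6, 2, 9, 9, 9, 4, 6, 15]
append arr[0]+arr[0] = 6+6 = 12 → [6, 2, 9, 9, 9, 4, 6, 15, 12]
append 1 → [6, 2, 9, 9, 9, 4, 6, 15, 12, 1]
reverse → [1, 12, 15, 6, 4, 9, 9, 9, 2, 6]
sum = 73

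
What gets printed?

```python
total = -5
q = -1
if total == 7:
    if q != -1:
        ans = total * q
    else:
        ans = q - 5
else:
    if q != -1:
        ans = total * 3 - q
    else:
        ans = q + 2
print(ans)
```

1

total=-5, q=-1
total == 7 is False; q != -1 is False
→ ans = q + 2 = 1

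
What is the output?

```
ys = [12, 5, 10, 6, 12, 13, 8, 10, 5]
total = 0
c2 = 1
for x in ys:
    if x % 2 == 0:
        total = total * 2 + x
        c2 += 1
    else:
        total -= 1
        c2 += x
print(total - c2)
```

x=12: even, total = 0*2+12 = 12; c2=2
x=5: not even, total = 12-1 = 11; c2=7
x=10: even, total = 11*2+10 = 32; c2=8
x=6: even, total = 32*2+6 = 70; c2=9
x=12: even, total = 70*2+12 = 152; c2=10
x=13: not even, total = 152-1 = 151; c2=23
x=8: even, total = 151*2+8 = 310; c2=24
x=10: even, total = 310*2+10 = 630; c2=25
x=5: not even, total = 630-1 = 629; c2=30
total-c2 = 629-30 = 599

599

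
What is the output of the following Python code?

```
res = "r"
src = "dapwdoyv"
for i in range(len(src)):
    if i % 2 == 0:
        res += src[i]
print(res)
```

rdpdy

i=0: add 'd' → 'rd'
i=1: skip
i=2: add 'p' → 'rdp'
i=3: skip
i=4: add 'd' → 'rdpd'
i=5: skip
i=6: add 'y' → 'rdpdy'
i=7: skip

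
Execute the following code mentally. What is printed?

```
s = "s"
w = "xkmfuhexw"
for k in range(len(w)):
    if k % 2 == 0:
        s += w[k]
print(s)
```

k=0: add 'x' → 'sx'
k=1: skip
k=2: add 'm' → 'sxm'
k=3: skip
k=4: add 'u' → 'sxmu'
k=5: skip
k=6: add 'e' → 'sxmue'
k=7: skip
k=8: add 'w' → 'sxmuew'

sxmuew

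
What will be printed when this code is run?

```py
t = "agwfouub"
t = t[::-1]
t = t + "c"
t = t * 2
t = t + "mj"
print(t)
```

buuofwgacbuuofwgacmj

reverse → 'buuofwga'
+ 'c' → 'buuofwgac'
repeat ×2 → 'buuofwgacbuuofwgac'
+ 'mj' → 'buuofwgacbuuofwgacmj'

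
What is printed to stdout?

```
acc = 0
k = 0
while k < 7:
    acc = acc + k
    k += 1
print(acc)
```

k=0: acc = 0+0 = 0
k=1: acc = 0+1 = 1
k=2: acc = 1+2 = 3
k=3: acc = 3+3 = 6
k=4: acc = 6+4 = 10
k=5: acc = 10+5 = 15
k=6: acc = 15+6 = 21

21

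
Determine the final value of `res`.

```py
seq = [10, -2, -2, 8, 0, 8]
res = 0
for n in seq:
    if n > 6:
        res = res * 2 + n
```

64

n=10: >6, res = 0*2+10 = 10
n=-2: not >6
n=-2: not >6
n=8: >6, res = 10*2+8 = 28
n=0: not >6
n=8: >6, res = 28*2+8 = 64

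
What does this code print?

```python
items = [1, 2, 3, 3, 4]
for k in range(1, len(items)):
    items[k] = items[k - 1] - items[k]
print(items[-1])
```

-11

k=1: items[1] = 1-2 = -1 → [1, -1, 3, 3, 4]
k=2: items[2] = (-1)-3 = -4 → [1, -1, -4, 3, 4]
k=3: items[3] = (-4)-3 = -7 → [1, -1, -4, -7, 4]
k=4: items[4] = (-7)-4 = -11 → [1, -1, -4, -7, -11]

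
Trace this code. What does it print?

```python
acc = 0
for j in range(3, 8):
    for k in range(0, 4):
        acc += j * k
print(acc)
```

150

j=3,k=0: acc = 0+0 = 0
j=3,k=1: acc = 0+3 = 3
j=3,k=2: acc = 3+6 = 9
j=3,k=3: acc = 9+9 = 18
j=4,k=0: acc = 18+0 = 18
j=4,k=1: acc = 18+4 = 22
j=4,k=2: acc = 22+8 = 30
j=4,k=3: acc = 30+12 = 42
j=5,k=0: acc = 42+0 = 42
j=5,k=1: acc = 42+5 = 47
j=5,k=2: acc = 47+10 = 57
j=5,k=3: acc = 57+15 = 72
j=6,k=0: acc = 72+0 = 72
j=6,k=1: acc = 72+6 = 78
j=6,k=2: acc = 78+12 = 90
j=6,k=3: acc = 90+18 = 108
j=7,k=0: acc = 108+0 = 108
j=7,k=1: acc = 108+7 = 115
j=7,k=2: acc = 115+14 = 129
j=7,k=3: acc = 129+21 = 150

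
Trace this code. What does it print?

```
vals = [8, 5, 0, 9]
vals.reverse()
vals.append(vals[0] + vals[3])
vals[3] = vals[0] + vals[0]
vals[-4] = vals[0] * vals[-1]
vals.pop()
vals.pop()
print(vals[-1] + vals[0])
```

14

reverse → [9, 0, 5, 8]
append vals[0]+vals[3] = 9+8 = 17 → [9, 0, 5, 8, 17]
vals[3] = vals[0]+vals[0] = 9+9 = 18 → [9, 0, 5, 18, 17]
vals[-4] = vals[0]*vals[-1] = 9*17 = 153 → [9, 153, 5, 18, 17]
pop() removes 17 → [9, 153, 5, 18]
pop() removes 18 → [9, 153, 5]
vals[-1]+vals[0] = 5+9 = 14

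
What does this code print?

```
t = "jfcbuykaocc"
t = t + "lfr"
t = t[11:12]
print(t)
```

l

+ 'lfr' → 'jfcbuykaocclfr'
slice [11:12] → 'l'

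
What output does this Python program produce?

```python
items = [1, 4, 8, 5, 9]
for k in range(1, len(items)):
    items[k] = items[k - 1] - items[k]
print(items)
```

k=1: items[1] = 1-4 = -3 → [1, -3, 8, 5, 9]
k=2: items[2] = (-3)-8 = -11 → [1, -3, -11, 5, 9]
k=3: items[3] = (-11)-5 = -16 → [1, -3, -11, -16, 9]
k=4: items[4] = (-16)-9 = -25 → [1, -3, -11, -16, -25]

[1, -3, -11, -16, -25]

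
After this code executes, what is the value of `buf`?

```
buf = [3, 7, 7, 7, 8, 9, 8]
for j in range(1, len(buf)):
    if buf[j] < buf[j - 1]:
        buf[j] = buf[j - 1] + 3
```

j=1: 7>=3, unchanged → [3, 7, 7, 7, 8, 9, 8]
j=2: 7>=7, unchanged → [3, 7, 7, 7, 8, 9, 8]
j=3: 7>=7, unchanged → [3, 7, 7, 7, 8, 9, 8]
j=4: 8>=7, unchanged → [3, 7, 7, 7, 8, 9, 8]
j=5: 9>=8, unchanged → [3, 7, 7, 7, 8, 9, 8]
j=6: 8<9, buf[6] = 9+3 = 12 → [3, 7, 7, 7, 8, 9, 12]

[3, 7, 7, 7, 8, 9, 12]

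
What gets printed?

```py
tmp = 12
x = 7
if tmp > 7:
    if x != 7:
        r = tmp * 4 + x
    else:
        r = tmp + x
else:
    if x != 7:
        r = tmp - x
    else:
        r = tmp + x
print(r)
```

tmp=12, x=7
tmp > 7 is True; x != 7 is False
→ r = tmp + x = 19

19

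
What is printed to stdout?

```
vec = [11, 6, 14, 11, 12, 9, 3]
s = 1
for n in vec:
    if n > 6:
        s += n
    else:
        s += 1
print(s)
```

60

n=11: >6, s = 1+11 = 12
n=6: not >6, s = 12+1 = 13
n=14: >6, s = 13+14 = 27
n=11: >6, s = 27+11 = 38
n=12: >6, s = 38+12 = 50
n=9: >6, s = 50+9 = 59
n=3: not >6, s = 59+1 = 60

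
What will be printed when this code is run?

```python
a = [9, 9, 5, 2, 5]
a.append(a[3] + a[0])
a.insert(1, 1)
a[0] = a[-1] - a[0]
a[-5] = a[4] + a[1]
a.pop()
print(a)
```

append a[3]+a[0] = 2+9 = 11 → [9, 9, 5, 2, 5, 11]
insert 1 at 1 → [9, 1, 9, 5, 2, 5, 11]
a[0] = a[-1]-a[0] = 11-9 = 2 → [2, 1, 9, 5, 2, 5, 11]
a[-5] = a[4]+a[1] = 2+1 = 3 → [2, 1, 3, 5, 2, 5, 11]
pop() removes 11 → [2, 1, 3, 5, 2, 5]

[2, 1, 3, 5, 2, 5]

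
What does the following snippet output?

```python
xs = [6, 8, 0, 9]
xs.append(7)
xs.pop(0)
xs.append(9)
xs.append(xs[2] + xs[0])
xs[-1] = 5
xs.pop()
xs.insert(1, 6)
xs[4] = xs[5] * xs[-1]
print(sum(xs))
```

113

append 7 → [6, 8, 0, 9, 7]
pop(0) removes 6 → [8, 0, 9, 7]
append 9 → [8, 0, 9, 7, 9]
append xs[2]+xs[0] = 9+8 = 17 → [8, 0, 9, 7, 9, 17]
xs[-1] = 5 → [8, 0, 9, 7, 9, 5]
pop() removes 5 → [8, 0, 9, 7, 9]
insert 6 at 1 → [8, 6, 0, 9, 7, 9]
xs[4] = xs[5]*xs[-1] = 9*9 = 81 → [8, 6, 0, 9, 81, 9]
sum = 113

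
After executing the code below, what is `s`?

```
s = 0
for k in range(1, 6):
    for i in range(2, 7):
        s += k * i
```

300

k=1,i=2: s = 0+2 = 2
k=1,i=3: s = 2+3 = 5
k=1,i=4: s = 5+4 = 9
k=1,i=5: s = 9+5 = 14
k=1,i=6: s = 14+6 = 20
k=2,i=2: s = 20+4 = 24
k=2,i=3: s = 24+6 = 30
k=2,i=4: s = 30+8 = 38
k=2,i=5: s = 38+10 = 48
k=2,i=6: s = 48+12 = 60
k=3,i=2: s = 60+6 = 66
k=3,i=3: s = 66+9 = 75
k=3,i=4: s = 75+12 = 87
k=3,i=5: s = 87+15 = 102
k=3,i=6: s = 102+18 = 120
k=4,i=2: s = 120+8 = 128
k=4,i=3: s = 128+12 = 140
k=4,i=4: s = 140+16 = 156
k=4,i=5: s = 156+20 = 176
k=4,i=6: s = 176+24 = 200
k=5,i=2: s = 200+10 = 210
k=5,i=3: s = 210+15 = 225
k=5,i=4: s = 225+20 = 245
k=5,i=5: s = 245+25 = 270
k=5,i=6: s = 270+30 = 300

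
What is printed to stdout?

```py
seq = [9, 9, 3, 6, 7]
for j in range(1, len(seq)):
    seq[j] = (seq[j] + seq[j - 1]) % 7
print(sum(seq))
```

j=1: seq[1] = (9+9)%7 = 4 → [9, 4, 3, 6, 7]
j=2: seq[2] = (3+4)%7 = 0 → [9, 4, 0, 6, 7]
j=3: seq[3] = (6+0)%7 = 6 → [9, 4, 0, 6, 7]
j=4: seq[4] = (7+6)%7 = 6 → [9, 4, 0, 6, 6]
sum = 25

25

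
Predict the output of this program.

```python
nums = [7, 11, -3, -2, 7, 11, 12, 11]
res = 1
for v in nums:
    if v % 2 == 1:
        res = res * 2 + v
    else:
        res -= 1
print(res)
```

491

v=7: odd, res = 1*2+7 = 9
v=11: odd, res = 9*2+11 = 29
v=-3: odd, res = 29*2+(-3) = 55
v=-2: not odd, res = 55-1 = 54
v=7: odd, res = 54*2+7 = 115
v=11: odd, res = 115*2+11 = 241
v=12: not odd, res = 241-1 = 240
v=11: odd, res = 240*2+11 = 491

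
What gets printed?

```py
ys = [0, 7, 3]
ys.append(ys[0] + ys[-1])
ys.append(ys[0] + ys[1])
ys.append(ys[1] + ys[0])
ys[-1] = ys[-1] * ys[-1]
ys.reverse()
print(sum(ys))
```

append ys[0]+ys[-1] = 0+3 = 3 → [0, 7, 3, 3]
append ys[0]+ys[1] = 0+7 = 7 → [0, 7, 3, 3, 7]
append ys[1]+ys[0] = 7+0 = 7 → [0, 7, 3, 3, 7, 7]
ys[-1] = ys[-1]*ys[-1] = 7*7 = 49 → [0, 7, 3, 3, 7, 49]
reverse → [49, 7, 3, 3, 7, 0]
sum = 69

69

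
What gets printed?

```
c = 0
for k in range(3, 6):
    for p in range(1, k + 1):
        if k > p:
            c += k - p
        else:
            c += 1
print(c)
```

k=3,p=1: 3>1, c = 0+2 = 2
k=3,p=2: 3>2, c = 2+1 = 3
k=3,p=3: not 3>3, c = 3+1 = 4
k=4,p=1: 4>1, c = 4+3 = 7
k=4,p=2: 4>2, c = 7+2 = 9
k=4,p=3: 4>3, c = 9+1 = 10
k=4,p=4: not 4>4, c = 10+1 = 11
k=5,p=1: 5>1, c = 11+4 = 15
k=5,p=2: 5>2, c = 15+3 = 18
k=5,p=3: 5>3, c = 18+2 = 20
k=5,p=4: 5>4, c = 20+1 = 21
k=5,p=5: not 5>5, c = 21+1 = 22

22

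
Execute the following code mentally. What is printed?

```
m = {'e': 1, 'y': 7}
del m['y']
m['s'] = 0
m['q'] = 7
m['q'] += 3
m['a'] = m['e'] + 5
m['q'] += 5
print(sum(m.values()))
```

22

del 'y' → {'e': 1}
m['s'] = 0 → {'e': 1, 's': 0}
m['q'] = 7 → {'e': 1, 's': 0, 'q': 7}
m['q'] = 7+3 = 10 → {'e': 1, 's': 0, 'q': 10}
m['a'] = m['e']+5 = 6 → {'e': 1, 's': 0, 'q': 10, 'a': 6}
m['q'] = 10+5 = 15 → {'e': 1, 's': 0, 'q': 15, 'a': 6}
sum of values = 22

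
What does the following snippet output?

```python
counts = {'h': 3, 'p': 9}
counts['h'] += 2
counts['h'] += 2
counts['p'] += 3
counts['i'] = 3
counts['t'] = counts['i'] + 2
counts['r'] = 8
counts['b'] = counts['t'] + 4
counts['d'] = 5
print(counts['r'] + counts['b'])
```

17

counts['h'] = 3+2 = 5 → {'h': 5, 'p': 9}
counts['h'] = 5+2 = 7 → {'h': 7, 'p': 9}
counts['p'] = 9+3 = 12 → {'h': 7, 'p': 12}
counts['i'] = 3 → {'h': 7, 'p': 12, 'i': 3}
counts['t'] = counts['i']+2 = 5 → {'h': 7, 'p': 12, 'i': 3, 't': 5}
counts['r'] = 8 → {'h': 7, 'p': 12, 'i': 3, 't': 5, 'r': 8}
counts['b'] = counts['t']+4 = 9 → {'h': 7, 'p': 12, 'i': 3, 't': 5, 'r': 8, 'b': 9}
counts['d'] = 5 → {'h': 7, 'p': 12, 'i': 3, 't': 5, 'r': 8, 'b': 9, 'd': 5}
counts['r']+counts['b'] = 8+9 = 17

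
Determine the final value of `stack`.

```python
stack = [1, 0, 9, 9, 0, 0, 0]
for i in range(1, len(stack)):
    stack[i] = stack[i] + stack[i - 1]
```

[1, 1, 10, 19, 19, 19, 19]

i=1: stack[1] = 0+1 = 1 → [1, 1, 9, 9, 0, 0, 0]
i=2: stack[2] = 9+1 = 10 → [1, 1, 10, 9, 0, 0, 0]
i=3: stack[3] = 9+10 = 19 → [1, 1, 10, 19, 0, 0, 0]
i=4: stack[4] = 0+19 = 19 → [1, 1, 10, 19, 19, 0, 0]
i=5: stack[5] = 0+19 = 19 → [1, 1, 10, 19, 19, 19, 0]
i=6: stack[6] = 0+19 = 19 → [1, 1, 10, 19, 19, 19, 19]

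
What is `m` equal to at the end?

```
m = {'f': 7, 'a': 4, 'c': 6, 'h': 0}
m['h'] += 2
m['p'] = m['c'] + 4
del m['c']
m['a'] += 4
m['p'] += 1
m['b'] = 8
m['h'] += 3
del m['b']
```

{'f': 7, 'a': 8, 'h': 5, 'p': 11}

m['h'] = 0+2 = 2 → {'f': 7, 'a': 4, 'c': 6, 'h': 2}
m['p'] = m['c']+4 = 10 → {'f': 7, 'a': 4, 'c': 6, 'h': 2, 'p': 10}
del 'c' → {'f': 7, 'a': 4, 'h': 2, 'p': 10}
m['a'] = 4+4 = 8 → {'f': 7, 'a': 8, 'h': 2, 'p': 10}
m['p'] = 10+1 = 11 → {'f': 7, 'a': 8, 'h': 2, 'p': 11}
m['b'] = 8 → {'f': 7, 'a': 8, 'h': 2, 'p': 11, 'b': 8}
m['h'] = 2+3 = 5 → {'f': 7, 'a': 8, 'h': 5, 'p': 11, 'b': 8}
del 'b' → {'f': 7, 'a': 8, 'h': 5, 'p': 11}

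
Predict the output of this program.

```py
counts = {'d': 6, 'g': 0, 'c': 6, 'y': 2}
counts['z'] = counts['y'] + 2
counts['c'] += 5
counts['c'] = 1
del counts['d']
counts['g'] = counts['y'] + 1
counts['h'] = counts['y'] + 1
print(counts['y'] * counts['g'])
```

6

counts['z'] = counts['y']+2 = 4 → {'d': 6, 'g': 0, 'c': 6, 'y': 2, 'z': 4}
counts['c'] = 6+5 = 11 → {'d': 6, 'g': 0, 'c': 11, 'y': 2, 'z': 4}
counts['c'] = 1 → {'d': 6, 'g': 0, 'c': 1, 'y': 2, 'z': 4}
del 'd' → {'g': 0, 'c': 1, 'y': 2, 'z': 4}
counts['g'] = counts['y']+1 = 3 → {'g': 3, 'c': 1, 'y': 2, 'z': 4}
counts['h'] = counts['y']+1 = 3 → {'g': 3, 'c': 1, 'y': 2, 'z': 4, 'h': 3}
counts['y']*counts['g'] = 2*3 = 6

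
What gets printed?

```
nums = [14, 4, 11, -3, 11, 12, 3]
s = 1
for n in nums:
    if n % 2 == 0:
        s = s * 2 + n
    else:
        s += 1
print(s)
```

91

n=14: even, s = 1*2+14 = 16
n=4: even, s = 16*2+4 = 36
n=11: not even, s = 36+1 = 37
n=-3: not even, s = 37+1 = 38
n=11: not even, s = 38+1 = 39
n=12: even, s = 39*2+12 = 90
n=3: not even, s = 90+1 = 91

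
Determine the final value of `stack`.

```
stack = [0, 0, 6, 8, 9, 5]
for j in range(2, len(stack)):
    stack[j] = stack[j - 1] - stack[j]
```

j=2: stack[2] = 0-6 = -6 → [0, 0, -6, 8, 9, 5]
j=3: stack[3] = (-6)-8 = -14 → [0, 0, -6, -14, 9, 5]
j=4: stack[4] = (-14)-9 = -23 → [0, 0, -6, -14, -23, 5]
j=5: stack[5] = (-23)-5 = -28 → [0, 0, -6, -14, -23, -28]

[0, 0, -6, -14, -23, -28]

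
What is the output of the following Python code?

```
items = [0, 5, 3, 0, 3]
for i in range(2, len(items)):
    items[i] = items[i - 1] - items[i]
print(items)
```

i=2: items[2] = 5-3 = 2 → [0, 5, 2, 0, 3]
i=3: items[3] = 2-0 = 2 → [0, 5, 2, 2, 3]
i=4: items[4] = 2-3 = -1 → [0, 5, 2, 2, -1]

[0, 5, 2, 2, -1]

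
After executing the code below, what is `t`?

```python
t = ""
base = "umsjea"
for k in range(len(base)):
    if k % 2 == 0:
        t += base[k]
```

k=0: add 'u' → 'u'
k=1: skip
k=2: add 's' → 'us'
k=3: skip
k=4: add 'e' → 'use'
k=5: skip

'use'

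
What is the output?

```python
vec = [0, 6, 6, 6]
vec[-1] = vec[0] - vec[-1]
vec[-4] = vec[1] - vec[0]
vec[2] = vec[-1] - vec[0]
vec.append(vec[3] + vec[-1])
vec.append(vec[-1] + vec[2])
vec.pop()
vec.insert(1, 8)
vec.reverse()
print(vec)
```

vec[-1] = vec[0]-vec[-1] = 0-6 = -6 → [0, 6, 6, -6]
vec[-4] = vec[1]-vec[0] = 6-0 = 6 → [6, 6, 6, -6]
vec[2] = vec[-1]-vec[0] = (-6)-6 = -12 → [6, 6, -12, -6]
append vec[3]+vec[-1] = (-6)+(-6) = -12 → [6, 6, -12, -6, -12]
append vec[-1]+vec[2] = (-12)+(-12) = -24 → [6, 6, -12, -6, -12, -24]
pop() removes -24 → [6, 6, -12, -6, -12]
insert 8 at 1 → [6, 8, 6, -12, -6, -12]
reverse → [-12, -6, -12, 6, 8, 6]

[-12, -6, -12, 6, 8, 6]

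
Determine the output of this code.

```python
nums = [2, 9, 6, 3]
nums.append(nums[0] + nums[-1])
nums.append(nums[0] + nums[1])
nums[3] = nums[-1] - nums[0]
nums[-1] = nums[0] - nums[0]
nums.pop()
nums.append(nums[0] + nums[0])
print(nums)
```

append nums[0]+nums[-1] = 2+3 = 5 → [2, 9, 6, 3, 5]
append nums[0]+nums[1] = 2+9 = 11 → [2, 9, 6, 3, 5, 11]
nums[3] = nums[-1]-nums[0] = 11-2 = 9 → [2, 9, 6, 9, 5, 11]
nums[-1] = nums[0]-nums[0] = 2-2 = 0 → [2, 9, 6, 9, 5, 0]
pop() removes 0 → [2, 9, 6, 9, 5]
append nums[0]+nums[0] = 2+2 = 4 → [2, 9, 6, 9, 5, 4]

[2, 9, 6, 9, 5, 4]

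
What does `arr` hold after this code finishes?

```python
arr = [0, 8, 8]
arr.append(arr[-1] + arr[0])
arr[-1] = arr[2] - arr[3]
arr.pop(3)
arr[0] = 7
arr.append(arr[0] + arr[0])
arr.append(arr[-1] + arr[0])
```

[7, 8, 8, 14, 21]

append arr[-1]+arr[0] = 8+0 = 8 → [0, 8, 8, 8]
arr[-1] = arr[2]-arr[3] = 8-8 = 0 → [0, 8, 8, 0]
pop(3) removes 0 → [0, 8, 8]
arr[0] = 7 → [7, 8, 8]
append arr[0]+arr[0] = 7+7 = 14 → [7, 8, 8, 14]
append arr[-1]+arr[0] = 14+7 = 21 → [7, 8, 8, 14, 21]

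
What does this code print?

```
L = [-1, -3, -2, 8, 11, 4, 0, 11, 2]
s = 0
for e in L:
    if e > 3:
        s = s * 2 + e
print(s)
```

127

e=-1: not >3
e=-3: not >3
e=-2: not >3
e=8: >3, s = 0*2+8 = 8
e=11: >3, s = 8*2+11 = 27
e=4: >3, s = 27*2+4 = 58
e=0: not >3
e=11: >3, s = 58*2+11 = 127
e=2: not >3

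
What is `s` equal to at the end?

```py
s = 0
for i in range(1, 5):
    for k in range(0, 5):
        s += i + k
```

90

i=1,k=0: s = 0+1 = 1
i=1,k=1: s = 1+2 = 3
i=1,k=2: s = 3+3 = 6
i=1,k=3: s = 6+4 = 10
i=1,k=4: s = 10+5 = 15
i=2,k=0: s = 15+2 = 17
i=2,k=1: s = 17+3 = 20
i=2,k=2: s = 20+4 = 24
i=2,k=3: s = 24+5 = 29
i=2,k=4: s = 29+6 = 35
i=3,k=0: s = 35+3 = 38
i=3,k=1: s = 38+4 = 42
i=3,k=2: s = 42+5 = 47
i=3,k=3: s = 47+6 = 53
i=3,k=4: s = 53+7 = 60
i=4,k=0: s = 60+4 = 64
i=4,k=1: s = 64+5 = 69
i=4,k=2: s = 69+6 = 75
i=4,k=3: s = 75+7 = 82
i=4,k=4: s = 82+8 = 90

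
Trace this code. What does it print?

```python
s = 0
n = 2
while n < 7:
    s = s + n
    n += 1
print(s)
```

n=2: s = 0+2 = 2
n=3: s = 2+3 = 5
n=4: s = 5+4 = 9
n=5: s = 9+5 = 14
n=6: s = 14+6 = 20

20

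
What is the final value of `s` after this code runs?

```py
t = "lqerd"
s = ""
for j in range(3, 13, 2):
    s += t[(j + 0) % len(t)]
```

j=3: add t[3]='r' → 'r'
j=5: add t[0]='l' → 'rl'
j=7: add t[2]='e' → 'rle'
j=9: add t[4]='d' → 'rled'
j=11: add t[1]='q' → 'rledq'

'rledq'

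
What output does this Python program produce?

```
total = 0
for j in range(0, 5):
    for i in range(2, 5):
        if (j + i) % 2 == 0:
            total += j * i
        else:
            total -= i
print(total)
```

27

j=0,i=2: even sum, total = 0+0 = 0
j=0,i=3: odd sum, total = 0-3 = -3
j=0,i=4: even sum, total = (-3)+0 = -3
j=1,i=2: odd sum, total = (-3)-2 = -5
j=1,i=3: even sum, total = (-5)+3 = -2
j=1,i=4: odd sum, total = (-2)-4 = -6
j=2,i=2: even sum, total = (-6)+4 = -2
j=2,i=3: odd sum, total = (-2)-3 = -5
j=2,i=4: even sum, total = (-5)+8 = 3
j=3,i=2: odd sum, total = 3-2 = 1
j=3,i=3: even sum, total = 1+9 = 10
j=3,i=4: odd sum, total = 10-4 = 6
j=4,i=2: even sum, total = 6+8 = 14
j=4,i=3: odd sum, total = 14-3 = 11
j=4,i=4: even sum, total = 11+16 = 27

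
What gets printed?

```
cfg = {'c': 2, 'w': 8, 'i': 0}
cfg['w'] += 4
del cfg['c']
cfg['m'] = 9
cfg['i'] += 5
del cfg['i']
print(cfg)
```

cfg['w'] = 8+4 = 12 → {'c': 2, 'w': 12, 'i': 0}
del 'c' → {'w': 12, 'i': 0}
cfg['m'] = 9 → {'w': 12, 'i': 0, 'm': 9}
cfg['i'] = 0+5 = 5 → {'w': 12, 'i': 5, 'm': 9}
del 'i' → {'w': 12, 'm': 9}

{'w': 12, 'm': 9}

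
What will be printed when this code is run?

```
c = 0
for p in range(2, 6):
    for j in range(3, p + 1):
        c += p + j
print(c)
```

p=3,j=3: c = 0+6 = 6
p=4,j=3: c = 6+7 = 13
p=4,j=4: c = 13+8 = 21
p=5,j=3: c = 21+8 = 29
p=5,j=4: c = 29+9 = 38
p=5,j=5: c = 38+10 = 48

48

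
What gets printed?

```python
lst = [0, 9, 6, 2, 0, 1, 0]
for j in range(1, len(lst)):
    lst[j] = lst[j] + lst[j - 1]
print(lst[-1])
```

18

j=1: lst[1] = 9+0 = 9 → [0, 9, 6, 2, 0, 1, 0]
j=2: lst[2] = 6+9 = 15 → [0, 9, 15, 2, 0, 1, 0]
j=3: lst[3] = 2+15 = 17 → [0, 9, 15, 17, 0, 1, 0]
j=4: lst[4] = 0+17 = 17 → [0, 9, 15, 17, 17, 1, 0]
j=5: lst[5] = 1+17 = 18 → [0, 9, 15, 17, 17, 18, 0]
j=6: lst[6] = 0+18 = 18 → [0, 9, 15, 17, 17, 18, 18]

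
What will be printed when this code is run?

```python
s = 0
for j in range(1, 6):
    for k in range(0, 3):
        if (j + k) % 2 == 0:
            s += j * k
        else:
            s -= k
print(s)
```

13

j=1,k=0: odd sum, s = 0-0 = 0
j=1,k=1: even sum, s = 0+1 = 1
j=1,k=2: odd sum, s = 1-2 = -1
j=2,k=0: even sum, s = (-1)+0 = -1
j=2,k=1: odd sum, s = (-1)-1 = -2
j=2,k=2: even sum, s = (-2)+4 = 2
j=3,k=0: odd sum, s = 2-0 = 2
j=3,k=1: even sum, s = 2+3 = 5
j=3,k=2: odd sum, s = 5-2 = 3
j=4,k=0: even sum, s = 3+0 = 3
j=4,k=1: odd sum, s = 3-1 = 2
j=4,k=2: even sum, s = 2+8 = 10
j=5,k=0: odd sum, s = 10-0 = 10
j=5,k=1: even sum, s = 10+5 = 15
j=5,k=2: odd sum, s = 15-2 = 13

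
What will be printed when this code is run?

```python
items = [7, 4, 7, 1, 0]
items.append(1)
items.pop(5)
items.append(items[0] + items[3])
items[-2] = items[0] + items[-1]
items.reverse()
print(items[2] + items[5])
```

8

append 1 → [7, 4, 7, 1, 0, 1]
pop(5) removes 1 → [7, 4, 7, 1, 0]
append items[0]+items[3] = 7+1 = 8 → [7, 4, 7, 1, 0, 8]
items[-2] = items[0]+items[-1] = 7+8 = 15 → [7, 4, 7, 1, 15, 8]
reverse → [8, 15, 1, 7, 4, 7]
items[2]+items[5] = 1+7 = 8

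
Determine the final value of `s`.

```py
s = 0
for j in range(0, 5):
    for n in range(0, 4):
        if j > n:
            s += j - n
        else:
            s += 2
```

40

j=0,n=0: not 0>0, s = 0+2 = 2
j=0,n=1: not 0>1, s = 2+2 = 4
j=0,n=2: not 0>2, s = 4+2 = 6
j=0,n=3: not 0>3, s = 6+2 = 8
j=1,n=0: 1>0, s = 8+1 = 9
j=1,n=1: not 1>1, s = 9+2 = 11
j=1,n=2: not 1>2, s = 11+2 = 13
j=1,n=3: not 1>3, s = 13+2 = 15
j=2,n=0: 2>0, s = 15+2 = 17
j=2,n=1: 2>1, s = 17+1 = 18
j=2,n=2: not 2>2, s = 18+2 = 20
j=2,n=3: not 2>3, s = 20+2 = 22
j=3,n=0: 3>0, s = 22+3 = 25
j=3,n=1: 3>1, s = 25+2 = 27
j=3,n=2: 3>2, s = 27+1 = 28
j=3,n=3: not 3>3, s = 28+2 = 30
j=4,n=0: 4>0, s = 30+4 = 34
j=4,n=1: 4>1, s = 34+3 = 37
j=4,n=2: 4>2, s = 37+2 = 39
j=4,n=3: 4>3, s = 39+1 = 40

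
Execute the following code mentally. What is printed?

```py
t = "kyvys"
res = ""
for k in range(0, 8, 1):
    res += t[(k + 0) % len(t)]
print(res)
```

k=0: add t[0]='k' → 'k'
k=1: add t[1]='y' → 'ky'
k=2: add t[2]='v' → 'kyv'
k=3: add t[3]='y' → 'kyvy'
k=4: add t[4]='s' → 'kyvys'
k=5: add t[0]='k' → 'kyvysk'
k=6: add t[1]='y' → 'kyvysky'
k=7: add t[2]='v' → 'kyvyskyv'

kyvyskyv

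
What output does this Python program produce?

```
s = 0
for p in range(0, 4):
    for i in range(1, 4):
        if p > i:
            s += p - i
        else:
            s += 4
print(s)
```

p=0,i=1: not 0>1, s = 0+4 = 4
p=0,i=2: not 0>2, s = 4+4 = 8
p=0,i=3: not 0>3, s = 8+4 = 12
p=1,i=1: not 1>1, s = 12+4 = 16
p=1,i=2: not 1>2, s = 16+4 = 20
p=1,i=3: not 1>3, s = 20+4 = 24
p=2,i=1: 2>1, s = 24+1 = 25
p=2,i=2: not 2>2, s = 25+4 = 29
p=2,i=3: not 2>3, s = 29+4 = 33
p=3,i=1: 3>1, s = 33+2 = 35
p=3,i=2: 3>2, s = 35+1 = 36
p=3,i=3: not 3>3, s = 36+4 = 40

40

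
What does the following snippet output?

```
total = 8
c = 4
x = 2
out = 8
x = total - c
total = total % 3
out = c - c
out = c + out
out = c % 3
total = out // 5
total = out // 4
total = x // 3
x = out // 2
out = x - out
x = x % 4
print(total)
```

x = 8-4 = 4
total = 8%3 = 2
out = 4-4 = 0
out = 4+0 = 4
out = 4%3 = 1
total = 1//5 = 0
total = 1//4 = 0
total = 4//3 = 1
x = 1//2 = 0
out = 0-1 = -1
x = 0%4 = 0

1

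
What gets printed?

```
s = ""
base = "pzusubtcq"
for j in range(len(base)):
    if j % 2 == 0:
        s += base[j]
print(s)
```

j=0: add 'p' → 'p'
j=1: skip
j=2: add 'u' → 'pu'
j=3: skip
j=4: add 'u' → 'puu'
j=5: skip
j=6: add 't' → 'puut'
j=7: skip
j=8: add 'q' → 'puutq'

puutq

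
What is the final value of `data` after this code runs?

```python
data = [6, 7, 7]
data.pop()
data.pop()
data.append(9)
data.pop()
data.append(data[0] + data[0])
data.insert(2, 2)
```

pop() removes 7 → [6, 7]
pop() removes 7 → [6]
append 9 → [6, 9]
pop() removes 9 → [6]
append data[0]+data[0] = 6+6 = 12 → [6, 12]
insert 2 at 2 → [6, 12, 2]

[6, 12, 2]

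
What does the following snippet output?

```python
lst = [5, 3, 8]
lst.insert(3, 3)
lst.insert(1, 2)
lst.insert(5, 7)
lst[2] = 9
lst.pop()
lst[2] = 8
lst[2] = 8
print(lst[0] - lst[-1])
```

insert 3 at 3 → [5, 3, 8, 3]
insert 2 at 1 → [5, 2, 3, 8, 3]
insert 7 at 5 → [5, 2, 3, 8, 3, 7]
lst[2] = 9 → [5, 2, 9, 8, 3, 7]
pop() removes 7 → [5, 2, 9, 8, 3]
lst[2] = 8 → [5, 2, 8, 8, 3]
lst[2] = 8 → [5, 2, 8, 8, 3]
lst[0]-lst[-1] = 5-3 = 2

2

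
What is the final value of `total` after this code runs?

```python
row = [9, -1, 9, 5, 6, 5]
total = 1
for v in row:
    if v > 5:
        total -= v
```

-23

v=9: >5, total = 1-9 = -8
v=-1: not >5
v=9: >5, total = (-8)-9 = -17
v=5: not >5
v=6: >5, total = (-17)-6 = -23
v=5: not >5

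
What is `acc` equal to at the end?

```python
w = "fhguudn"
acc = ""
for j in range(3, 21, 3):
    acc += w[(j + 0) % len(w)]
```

'ungdhu'

j=3: add w[3]='u' → 'u'
j=6: add w[6]='n' → 'un'
j=9: add w[2]='g' → 'ung'
j=12: add w[5]='d' → 'ungd'
j=15: add w[1]='h' → 'ungdh'
j=18: add w[4]='u' → 'ungdhu'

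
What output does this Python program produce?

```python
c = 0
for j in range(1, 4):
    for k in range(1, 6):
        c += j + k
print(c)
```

j=1,k=1: c = 0+2 = 2
j=1,k=2: c = 2+3 = 5
j=1,k=3: c = 5+4 = 9
j=1,k=4: c = 9+5 = 14
j=1,k=5: c = 14+6 = 20
j=2,k=1: c = 20+3 = 23
j=2,k=2: c = 23+4 = 27
j=2,k=3: c = 27+5 = 32
j=2,k=4: c = 32+6 = 38
j=2,k=5: c = 38+7 = 45
j=3,k=1: c = 45+4 = 49
j=3,k=2: c = 49+5 = 54
j=3,k=3: c = 54+6 = 60
j=3,k=4: c = 60+7 = 67
j=3,k=5: c = 67+8 = 75

75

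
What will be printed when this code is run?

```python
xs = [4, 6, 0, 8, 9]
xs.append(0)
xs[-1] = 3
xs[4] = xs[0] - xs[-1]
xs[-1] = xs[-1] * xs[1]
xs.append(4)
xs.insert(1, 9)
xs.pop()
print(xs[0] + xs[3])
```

append 0 → [4, 6, 0, 8, 9, 0]
xs[-1] = 3 → [4, 6, 0, 8, 9, 3]
xs[4] = xs[0]-xs[-1] = 4-3 = 1 → [4, 6, 0, 8, 1, 3]
xs[-1] = xs[-1]*xs[1] = 3*6 = 18 → [4, 6, 0, 8, 1, 18]
append 4 → [4, 6, 0, 8, 1, 18, 4]
insert 9 at 1 → [4, 9, 6, 0, 8, 1, 18, 4]
pop() removes 4 → [4, 9, 6, 0, 8, 1, 18]
xs[0]+xs[3] = 4+0 = 4

4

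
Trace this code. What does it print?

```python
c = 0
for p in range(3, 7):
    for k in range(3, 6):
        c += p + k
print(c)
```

102

p=3,k=3: c = 0+6 = 6
p=3,k=4: c = 6+7 = 13
p=3,k=5: c = 13+8 = 21
p=4,k=3: c = 21+7 = 28
p=4,k=4: c = 28+8 = 36
p=4,k=5: c = 36+9 = 45
p=5,k=3: c = 45+8 = 53
p=5,k=4: c = 53+9 = 62
p=5,k=5: c = 62+10 = 72
p=6,k=3: c = 72+9 = 81
p=6,k=4: c = 81+10 = 91
p=6,k=5: c = 91+11 = 102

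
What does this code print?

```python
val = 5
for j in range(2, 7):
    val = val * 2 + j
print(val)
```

j=2: val = 5*2+2 = 12
j=3: val = 12*2+3 = 27
j=4: val = 27*2+4 = 58
j=5: val = 58*2+5 = 121
j=6: val = 121*2+6 = 248

248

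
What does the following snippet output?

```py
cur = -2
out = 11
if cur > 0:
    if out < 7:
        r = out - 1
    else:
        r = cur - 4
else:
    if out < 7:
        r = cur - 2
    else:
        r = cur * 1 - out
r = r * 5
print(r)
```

-65

cur=-2, out=11
cur > 0 is False; out < 7 is False
→ r = cur * 1 - out = -13
r = (-13)*5 = -65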